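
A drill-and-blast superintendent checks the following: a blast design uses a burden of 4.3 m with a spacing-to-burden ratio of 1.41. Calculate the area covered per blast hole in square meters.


First, find the spacing:
Spacing = burden * ratio = 4.3 * 1.41
= 6.063 m
Then, calculate the area:
Area = burden * spacing = 4.3 * 6.063
= 26.0709 m^2

26.0709 m^2


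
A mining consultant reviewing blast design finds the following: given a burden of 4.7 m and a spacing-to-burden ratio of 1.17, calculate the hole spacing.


Spacing = burden * ratio
= 4.7 * 1.17
= 5.499 m

5.499 m


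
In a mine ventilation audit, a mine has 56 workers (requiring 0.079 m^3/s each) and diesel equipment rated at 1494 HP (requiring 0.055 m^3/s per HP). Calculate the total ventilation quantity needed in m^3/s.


Airflow for workers:
Q_people = 56 * 0.079 = 4.424 m^3/s
Airflow for diesel equipment:
Q_diesel = 1494 * 0.055 = 82.17 m^3/s
Total ventilation:
Q_total = 4.424 + 82.17
= 86.594 m^3/s

86.594 m^3/s


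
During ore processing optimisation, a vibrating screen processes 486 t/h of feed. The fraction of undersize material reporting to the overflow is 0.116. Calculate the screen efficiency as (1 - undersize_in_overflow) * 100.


Screen efficiency = (1 - fraction of undersize in overflow) * 100
= (1 - 0.116) * 100
= 0.884 * 100
= 88.4%

88.4%


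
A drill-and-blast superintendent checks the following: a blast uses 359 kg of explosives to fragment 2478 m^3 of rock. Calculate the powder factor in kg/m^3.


Powder factor = explosive mass / rock volume
= 359 / 2478
= 0.1449 kg/m^3

0.1449 kg/m^3


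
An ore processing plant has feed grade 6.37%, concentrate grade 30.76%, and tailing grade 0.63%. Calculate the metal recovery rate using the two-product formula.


Using the two-product formula:
R = 100 * c * (f - t) / (f * (c - t))
Numerator = 100 * 30.76 * (6.37 - 0.63)
= 100 * 30.76 * 5.74
= 17656.24
Denominator = 6.37 * (30.76 - 0.63)
= 6.37 * 30.13
= 191.9281
R = 17656.24 / 191.9281
= 91.994%

91.994%


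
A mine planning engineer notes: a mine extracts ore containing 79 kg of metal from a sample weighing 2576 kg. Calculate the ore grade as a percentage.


3.0668%

Ore grade = (metal mass / ore mass) * 100
= (79 / 2576) * 100
= 0.03066770186 * 100
= 3.0668%


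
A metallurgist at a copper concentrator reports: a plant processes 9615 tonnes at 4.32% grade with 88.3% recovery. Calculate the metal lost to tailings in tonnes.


Total metal in feed:
= 9615 * 4.32 / 100 = 415.368 tonnes
Metal recovered:
= 415.368 * 88.3 / 100 = 366.769944 tonnes
Metal lost to tailings:
= 415.368 - 366.769944
= 48.5981 tonnes

48.5981 tonnes


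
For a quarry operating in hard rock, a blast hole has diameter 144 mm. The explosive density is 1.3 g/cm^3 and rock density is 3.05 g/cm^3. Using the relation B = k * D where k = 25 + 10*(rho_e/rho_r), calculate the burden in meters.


First, compute k:
rho_e / rho_r = 1.3 / 3.05 = 0.4262295082
k = 25 + 10 * 0.4262295082 = 29.26229508
Then, compute burden:
B = k * D / 1000 = 29.26229508 * 144 / 1000
= 4213.770492 / 1000
= 4.2138 m

4.2138 m


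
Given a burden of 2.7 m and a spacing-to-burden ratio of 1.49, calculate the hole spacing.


Spacing = burden * ratio
= 2.7 * 1.49
= 4.023 m

4.023 m


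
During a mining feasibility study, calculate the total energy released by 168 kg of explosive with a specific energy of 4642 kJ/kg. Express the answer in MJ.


Energy = mass * specific_energy / 1000
= 168 * 4642 / 1000
= 779856 / 1000
= 779.856 MJ

779.856 MJ


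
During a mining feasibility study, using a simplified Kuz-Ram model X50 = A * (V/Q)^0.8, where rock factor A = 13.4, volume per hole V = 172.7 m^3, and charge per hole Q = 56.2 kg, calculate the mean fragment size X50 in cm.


Compute V/Q:
V/Q = 172.7 / 56.2 = 3.072953737
Raise to the power 0.8:
(V/Q)^0.8 = 3.072953737^0.8 = 2.454962246
Multiply by A:
X50 = 13.4 * 2.454962246
= 32.8965 cm

32.8965 cm


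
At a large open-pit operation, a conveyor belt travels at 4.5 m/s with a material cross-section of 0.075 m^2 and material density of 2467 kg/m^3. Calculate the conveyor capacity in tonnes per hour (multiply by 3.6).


2997.405 t/h

Volumetric flow = speed * area
= 4.5 * 0.075 = 0.3375 m^3/s
Mass flow = volumetric * density
= 0.3375 * 2467 = 832.6125 kg/s
Convert to t/h: multiply by 3.6
Capacity = 832.6125 * 3.6
= 2997.405 t/h


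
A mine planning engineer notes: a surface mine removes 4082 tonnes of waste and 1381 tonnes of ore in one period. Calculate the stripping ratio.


2.9558

Stripping ratio = waste tonnage / ore tonnage
= 4082 / 1381
= 2.9558


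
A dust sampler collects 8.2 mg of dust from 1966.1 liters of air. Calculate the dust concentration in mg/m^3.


Convert liters to m^3: 1 m^3 = 1000 L
Concentration = mass / volume * 1000
= 8.2 / 1966.1 * 1000
= 0.004170693251 * 1000
= 4.1707 mg/m^3

4.1707 mg/m^3


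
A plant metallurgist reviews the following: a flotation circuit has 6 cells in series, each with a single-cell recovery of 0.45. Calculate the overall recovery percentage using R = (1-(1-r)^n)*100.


97.2319%

Complement of single-cell recovery:
1 - r = 1 - 0.45 = 0.55
Raise to power n:
(1 - r)^6 = 0.55^6 = 0.02768064063
Overall recovery:
R = (1 - 0.02768064063) * 100
= 97.2319%


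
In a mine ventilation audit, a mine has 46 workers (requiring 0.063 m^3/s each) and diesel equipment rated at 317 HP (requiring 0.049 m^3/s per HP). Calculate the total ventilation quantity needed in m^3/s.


18.431 m^3/s

Airflow for workers:
Q_people = 46 * 0.063 = 2.898 m^3/s
Airflow for diesel equipment:
Q_diesel = 317 * 0.049 = 15.533 m^3/s
Total ventilation:
Q_total = 2.898 + 15.533
= 18.431 m^3/s


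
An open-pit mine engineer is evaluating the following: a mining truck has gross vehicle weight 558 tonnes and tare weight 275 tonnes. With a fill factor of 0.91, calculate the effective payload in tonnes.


257.53 tonnes

Maximum payload = gross - tare
= 558 - 275 = 283 tonnes
Effective payload = max payload * fill factor
= 283 * 0.91
= 257.53 tonnes


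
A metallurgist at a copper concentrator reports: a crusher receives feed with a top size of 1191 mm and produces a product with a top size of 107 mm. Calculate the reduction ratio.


11.1308

Reduction ratio = feed size / product size
= 1191 / 107
= 11.1308


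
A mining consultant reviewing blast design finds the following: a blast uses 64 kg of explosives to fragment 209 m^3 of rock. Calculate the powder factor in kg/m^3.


Powder factor = explosive mass / rock volume
= 64 / 209
= 0.3062 kg/m^3

0.3062 kg/m^3


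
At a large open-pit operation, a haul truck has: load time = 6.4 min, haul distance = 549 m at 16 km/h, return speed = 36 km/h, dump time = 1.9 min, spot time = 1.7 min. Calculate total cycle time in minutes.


Convert haul speed to m/min: 16 * 1000/60 = 266.6666667 m/min
Haul time = 549 / 266.6666667 = 2.05875 min
Convert return speed to m/min: 36 * 1000/60 = 600 m/min
Return time = 549 / 600 = 0.915 min
Total cycle time:
= 6.4 + 2.05875 + 1.9 + 0.915 + 1.7
= 12.9738 min

12.9738 min


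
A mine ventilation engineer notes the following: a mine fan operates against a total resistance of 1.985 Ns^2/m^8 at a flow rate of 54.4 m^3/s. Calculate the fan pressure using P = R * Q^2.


Compute Q^2:
Q^2 = 54.4^2 = 2959.36
Compute pressure:
P = R * Q^2 = 1.985 * 2959.36
= 5874.3296 Pa

5874.3296 Pa


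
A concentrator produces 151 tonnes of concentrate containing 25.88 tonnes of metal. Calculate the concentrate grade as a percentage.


17.1391%

Grade = (metal in concentrate / concentrate mass) * 100
= (25.88 / 151) * 100
= 0.1713907285 * 100
= 17.1391%


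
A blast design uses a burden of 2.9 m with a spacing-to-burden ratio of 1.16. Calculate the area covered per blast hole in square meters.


First, find the spacing:
Spacing = burden * ratio = 2.9 * 1.16
= 3.364 m
Then, calculate the area:
Area = burden * spacing = 2.9 * 3.364
= 9.7556 m^2

9.7556 m^2


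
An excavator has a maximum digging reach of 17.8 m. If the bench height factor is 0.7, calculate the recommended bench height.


Bench height = reach * factor
= 17.8 * 0.7
= 12.46 m

12.46 m


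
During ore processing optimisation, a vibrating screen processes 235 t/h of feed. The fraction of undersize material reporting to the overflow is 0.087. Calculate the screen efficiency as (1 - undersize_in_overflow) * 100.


Screen efficiency = (1 - fraction of undersize in overflow) * 100
= (1 - 0.087) * 100
= 0.913 * 100
= 91.3%

91.3%


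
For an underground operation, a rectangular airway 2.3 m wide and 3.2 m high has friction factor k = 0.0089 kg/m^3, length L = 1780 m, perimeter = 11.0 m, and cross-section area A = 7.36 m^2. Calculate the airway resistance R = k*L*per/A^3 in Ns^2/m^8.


0.4371 Ns^2/m^8

Compute the numerator:
k * L * per = 0.0089 * 1780 * 11.0
= 174.262
Compute the denominator:
A^3 = 7.36^3 = 398.688256
Resistance:
R = 174.262 / 398.688256
= 0.4371 Ns^2/m^8


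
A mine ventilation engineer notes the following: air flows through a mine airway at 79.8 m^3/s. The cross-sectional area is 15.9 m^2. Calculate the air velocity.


Velocity = flow rate / cross-sectional area
= 79.8 / 15.9
= 5.0189 m/s

5.0189 m/s


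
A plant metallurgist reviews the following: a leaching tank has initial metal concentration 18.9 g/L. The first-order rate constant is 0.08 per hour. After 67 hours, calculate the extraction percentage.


Compute the exponent:
-k * t = -0.08 * 67 = -5.36
Remaining concentration:
C = 18.9 * exp(-5.36)
= 18.9 * 0.004700906108
= 0.08884712543 g/L
Extracted = 18.9 - 0.08884712543 = 18.81115287 g/L
Extraction % = 18.81115287 / 18.9 * 100
= 99.5299%

99.5299%


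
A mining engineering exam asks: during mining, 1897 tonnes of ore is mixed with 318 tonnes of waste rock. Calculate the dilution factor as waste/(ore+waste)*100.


14.3567%

Total material = ore + waste
= 1897 + 318 = 2215 tonnes
Dilution = waste / total * 100
= 318 / 2215 * 100
= 0.1435665914 * 100
= 14.3567%


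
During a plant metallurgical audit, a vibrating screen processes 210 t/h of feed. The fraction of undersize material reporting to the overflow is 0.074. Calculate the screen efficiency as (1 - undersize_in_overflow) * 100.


92.6%

Screen efficiency = (1 - fraction of undersize in overflow) * 100
= (1 - 0.074) * 100
= 0.926 * 100
= 92.6%


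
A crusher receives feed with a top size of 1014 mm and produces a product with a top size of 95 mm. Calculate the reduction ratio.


Reduction ratio = feed size / product size
= 1014 / 95
= 10.6737

10.6737


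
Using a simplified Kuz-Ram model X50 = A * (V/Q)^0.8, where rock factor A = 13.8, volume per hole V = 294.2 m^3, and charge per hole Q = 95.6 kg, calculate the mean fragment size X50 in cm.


33.9177 cm

Compute V/Q:
V/Q = 294.2 / 95.6 = 3.077405858
Raise to the power 0.8:
(V/Q)^0.8 = 3.077405858^0.8 = 2.45780725
Multiply by A:
X50 = 13.8 * 2.45780725
= 33.9177 cm


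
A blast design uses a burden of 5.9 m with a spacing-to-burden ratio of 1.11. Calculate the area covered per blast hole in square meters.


First, find the spacing:
Spacing = burden * ratio = 5.9 * 1.11
= 6.549 m
Then, calculate the area:
Area = burden * spacing = 5.9 * 6.549
= 38.6391 m^2

38.6391 m^2


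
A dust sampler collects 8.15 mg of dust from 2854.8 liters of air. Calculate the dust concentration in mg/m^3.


Convert liters to m^3: 1 m^3 = 1000 L
Concentration = mass / volume * 1000
= 8.15 / 2854.8 * 1000
= 0.00285484097 * 1000
= 2.8548 mg/m^3

2.8548 mg/m^3


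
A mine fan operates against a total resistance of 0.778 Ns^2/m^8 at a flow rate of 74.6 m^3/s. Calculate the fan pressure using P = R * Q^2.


4329.6945 Pa

Compute Q^2:
Q^2 = 74.6^2 = 5565.16
Compute pressure:
P = R * Q^2 = 0.778 * 5565.16
= 4329.6945 Pa


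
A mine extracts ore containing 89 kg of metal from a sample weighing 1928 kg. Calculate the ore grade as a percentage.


4.6162%

Ore grade = (metal mass / ore mass) * 100
= (89 / 1928) * 100
= 0.04616182573 * 100
= 4.6162%


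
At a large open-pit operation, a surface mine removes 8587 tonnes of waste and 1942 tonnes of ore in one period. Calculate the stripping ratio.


Stripping ratio = waste tonnage / ore tonnage
= 8587 / 1942
= 4.4217

4.4217


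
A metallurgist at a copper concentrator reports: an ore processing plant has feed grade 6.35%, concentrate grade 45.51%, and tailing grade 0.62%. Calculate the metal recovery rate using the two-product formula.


Using the two-product formula:
R = 100 * c * (f - t) / (f * (c - t))
Numerator = 100 * 45.51 * (6.35 - 0.62)
= 100 * 45.51 * 5.73
= 26077.23
Denominator = 6.35 * (45.51 - 0.62)
= 6.35 * 44.89
= 285.0515
R = 26077.23 / 285.0515
= 91.4825%

91.4825%


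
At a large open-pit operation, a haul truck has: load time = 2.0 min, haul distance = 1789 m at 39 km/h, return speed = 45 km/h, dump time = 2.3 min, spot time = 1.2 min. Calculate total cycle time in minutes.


10.6376 min

Convert haul speed to m/min: 39 * 1000/60 = 650 m/min
Haul time = 1789 / 650 = 2.752307692 min
Convert return speed to m/min: 45 * 1000/60 = 750 m/min
Return time = 1789 / 750 = 2.385333333 min
Total cycle time:
= 2.0 + 2.752307692 + 2.3 + 2.385333333 + 1.2
= 10.6376 min


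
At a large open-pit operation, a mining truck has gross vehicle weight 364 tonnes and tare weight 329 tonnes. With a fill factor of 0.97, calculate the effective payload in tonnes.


Maximum payload = gross - tare
= 364 - 329 = 35 tonnes
Effective payload = max payload * fill factor
= 35 * 0.97
= 33.95 tonnes

33.95 tonnes


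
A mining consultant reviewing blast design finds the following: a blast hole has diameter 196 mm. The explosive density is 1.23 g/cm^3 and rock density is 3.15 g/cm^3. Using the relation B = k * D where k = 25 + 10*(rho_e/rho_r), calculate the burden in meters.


First, compute k:
rho_e / rho_r = 1.23 / 3.15 = 0.3904761905
k = 25 + 10 * 0.3904761905 = 28.9047619
Then, compute burden:
B = k * D / 1000 = 28.9047619 * 196 / 1000
= 5665.333333 / 1000
= 5.6653 m

5.6653 m


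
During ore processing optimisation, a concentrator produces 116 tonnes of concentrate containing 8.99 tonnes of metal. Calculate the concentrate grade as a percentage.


7.75%

Grade = (metal in concentrate / concentrate mass) * 100
= (8.99 / 116) * 100
= 0.0775 * 100
= 7.75%


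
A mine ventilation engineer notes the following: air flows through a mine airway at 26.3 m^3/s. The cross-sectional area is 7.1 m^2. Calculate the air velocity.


Velocity = flow rate / cross-sectional area
= 26.3 / 7.1
= 3.7042 m/s

3.7042 m/s


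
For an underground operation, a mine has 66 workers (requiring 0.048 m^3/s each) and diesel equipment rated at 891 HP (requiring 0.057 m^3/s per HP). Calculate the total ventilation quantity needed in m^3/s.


53.955 m^3/s

Airflow for workers:
Q_people = 66 * 0.048 = 3.168 m^3/s
Airflow for diesel equipment:
Q_diesel = 891 * 0.057 = 50.787 m^3/s
Total ventilation:
Q_total = 3.168 + 50.787
= 53.955 m^3/s


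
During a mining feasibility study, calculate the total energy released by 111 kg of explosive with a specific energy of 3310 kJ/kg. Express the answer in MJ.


Energy = mass * specific_energy / 1000
= 111 * 3310 / 1000
= 367410 / 1000
= 367.41 MJ

367.41 MJ


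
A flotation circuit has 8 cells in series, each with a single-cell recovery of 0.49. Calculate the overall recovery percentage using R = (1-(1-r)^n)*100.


99.5423%

Complement of single-cell recovery:
1 - r = 1 - 0.49 = 0.51
Raise to power n:
(1 - r)^8 = 0.51^8 = 0.004576794457
Overall recovery:
R = (1 - 0.004576794457) * 100
= 99.5423%


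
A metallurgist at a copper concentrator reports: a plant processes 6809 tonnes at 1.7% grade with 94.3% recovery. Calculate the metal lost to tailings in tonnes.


Total metal in feed:
= 6809 * 1.7 / 100 = 115.753 tonnes
Metal recovered:
= 115.753 * 94.3 / 100 = 109.155079 tonnes
Metal lost to tailings:
= 115.753 - 109.155079
= 6.5979 tonnes

6.5979 tonnes


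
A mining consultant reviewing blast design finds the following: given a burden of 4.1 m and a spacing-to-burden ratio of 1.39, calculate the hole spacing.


Spacing = burden * ratio
= 4.1 * 1.39
= 5.699 m

5.699 m


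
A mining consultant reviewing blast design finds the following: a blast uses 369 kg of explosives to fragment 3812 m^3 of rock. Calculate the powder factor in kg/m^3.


0.0968 kg/m^3

Powder factor = explosive mass / rock volume
= 369 / 3812
= 0.0968 kg/m^3


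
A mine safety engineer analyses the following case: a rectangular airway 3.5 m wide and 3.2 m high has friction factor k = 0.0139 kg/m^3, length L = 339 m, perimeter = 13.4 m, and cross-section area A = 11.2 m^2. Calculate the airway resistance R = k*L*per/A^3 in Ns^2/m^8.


Compute the numerator:
k * L * per = 0.0139 * 339 * 13.4
= 63.14214
Compute the denominator:
A^3 = 11.2^3 = 1404.928
Resistance:
R = 63.14214 / 1404.928
= 0.0449 Ns^2/m^8

0.0449 Ns^2/m^8


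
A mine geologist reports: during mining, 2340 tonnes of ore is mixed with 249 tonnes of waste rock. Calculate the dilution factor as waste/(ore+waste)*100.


Total material = ore + waste
= 2340 + 249 = 2589 tonnes
Dilution = waste / total * 100
= 249 / 2589 * 100
= 0.09617612978 * 100
= 9.6176%

9.6176%


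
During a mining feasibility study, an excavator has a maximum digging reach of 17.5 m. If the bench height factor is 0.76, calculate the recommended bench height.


13.3 m

Bench height = reach * factor
= 17.5 * 0.76
= 13.3 m


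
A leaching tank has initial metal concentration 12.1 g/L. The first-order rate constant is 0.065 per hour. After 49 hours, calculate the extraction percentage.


95.8622%

Compute the exponent:
-k * t = -0.065 * 49 = -3.185
Remaining concentration:
C = 12.1 * exp(-3.185)
= 12.1 * 0.0413782458
= 0.5006767742 g/L
Extracted = 12.1 - 0.5006767742 = 11.59932323 g/L
Extraction % = 11.59932323 / 12.1 * 100
= 95.8622%


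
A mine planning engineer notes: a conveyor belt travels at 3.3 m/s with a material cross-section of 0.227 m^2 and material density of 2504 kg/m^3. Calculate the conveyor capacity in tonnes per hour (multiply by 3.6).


6752.687 t/h

Volumetric flow = speed * area
= 3.3 * 0.227 = 0.7491 m^3/s
Mass flow = volumetric * density
= 0.7491 * 2504 = 1875.7464 kg/s
Convert to t/h: multiply by 3.6
Capacity = 1875.7464 * 3.6
= 6752.687 t/h


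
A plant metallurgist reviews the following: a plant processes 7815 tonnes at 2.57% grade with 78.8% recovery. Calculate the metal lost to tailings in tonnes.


42.5792 tonnes

Total metal in feed:
= 7815 * 2.57 / 100 = 200.8455 tonnes
Metal recovered:
= 200.8455 * 78.8 / 100 = 158.266254 tonnes
Metal lost to tailings:
= 200.8455 - 158.266254
= 42.5792 tonnes


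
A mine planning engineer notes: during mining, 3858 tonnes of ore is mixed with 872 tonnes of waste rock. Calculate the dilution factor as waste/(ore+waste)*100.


Total material = ore + waste
= 3858 + 872 = 4730 tonnes
Dilution = waste / total * 100
= 872 / 4730 * 100
= 0.1843551797 * 100
= 18.4355%

18.4355%


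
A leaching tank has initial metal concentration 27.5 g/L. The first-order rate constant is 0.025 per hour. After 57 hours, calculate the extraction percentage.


75.9492%

Compute the exponent:
-k * t = -0.025 * 57 = -1.425
Remaining concentration:
C = 27.5 * exp(-1.425)
= 27.5 * 0.2405084632
= 6.613982738 g/L
Extracted = 27.5 - 6.613982738 = 20.88601726 g/L
Extraction % = 20.88601726 / 27.5 * 100
= 75.9492%


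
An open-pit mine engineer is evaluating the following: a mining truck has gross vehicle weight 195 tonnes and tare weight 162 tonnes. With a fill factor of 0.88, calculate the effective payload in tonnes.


Maximum payload = gross - tare
= 195 - 162 = 33 tonnes
Effective payload = max payload * fill factor
= 33 * 0.88
= 29.04 tonnes

29.04 tonnes


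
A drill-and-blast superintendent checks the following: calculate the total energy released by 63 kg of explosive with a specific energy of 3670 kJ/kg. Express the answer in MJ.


231.21 MJ

Energy = mass * specific_energy / 1000
= 63 * 3670 / 1000
= 231210 / 1000
= 231.21 MJ


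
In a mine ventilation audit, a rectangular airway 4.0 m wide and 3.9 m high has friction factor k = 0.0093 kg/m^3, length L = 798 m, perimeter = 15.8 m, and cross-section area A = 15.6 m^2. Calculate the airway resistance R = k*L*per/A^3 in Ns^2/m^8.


Compute the numerator:
k * L * per = 0.0093 * 798 * 15.8
= 117.25812
Compute the denominator:
A^3 = 15.6^3 = 3796.416
Resistance:
R = 117.25812 / 3796.416
= 0.0309 Ns^2/m^8

0.0309 Ns^2/m^8


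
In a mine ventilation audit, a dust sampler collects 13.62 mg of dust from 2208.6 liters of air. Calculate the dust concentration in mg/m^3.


Convert liters to m^3: 1 m^3 = 1000 L
Concentration = mass / volume * 1000
= 13.62 / 2208.6 * 1000
= 0.006166802499 * 1000
= 6.1668 mg/m^3

6.1668 mg/m^3


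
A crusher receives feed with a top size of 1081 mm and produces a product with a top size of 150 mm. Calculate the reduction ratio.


Reduction ratio = feed size / product size
= 1081 / 150
= 7.2067

7.2067


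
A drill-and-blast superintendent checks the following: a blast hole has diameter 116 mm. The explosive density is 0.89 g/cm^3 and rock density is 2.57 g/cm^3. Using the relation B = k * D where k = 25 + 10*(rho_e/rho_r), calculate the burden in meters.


First, compute k:
rho_e / rho_r = 0.89 / 2.57 = 0.3463035019
k = 25 + 10 * 0.3463035019 = 28.46303502
Then, compute burden:
B = k * D / 1000 = 28.46303502 * 116 / 1000
= 3301.712062 / 1000
= 3.3017 m

3.3017 m


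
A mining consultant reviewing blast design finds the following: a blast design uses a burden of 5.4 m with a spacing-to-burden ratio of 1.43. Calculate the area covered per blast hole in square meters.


41.6988 m^2

First, find the spacing:
Spacing = burden * ratio = 5.4 * 1.43
= 7.722 m
Then, calculate the area:
Area = burden * spacing = 5.4 * 7.722
= 41.6988 m^2


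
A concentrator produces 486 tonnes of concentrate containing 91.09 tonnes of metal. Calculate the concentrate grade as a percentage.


18.7428%

Grade = (metal in concentrate / concentrate mass) * 100
= (91.09 / 486) * 100
= 0.1874279835 * 100
= 18.7428%


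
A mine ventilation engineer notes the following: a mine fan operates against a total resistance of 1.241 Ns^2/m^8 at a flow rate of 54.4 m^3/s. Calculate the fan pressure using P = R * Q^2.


Compute Q^2:
Q^2 = 54.4^2 = 2959.36
Compute pressure:
P = R * Q^2 = 1.241 * 2959.36
= 3672.5658 Pa

3672.5658 Pa


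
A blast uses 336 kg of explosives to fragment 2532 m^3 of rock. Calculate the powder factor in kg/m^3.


Powder factor = explosive mass / rock volume
= 336 / 2532
= 0.1327 kg/m^3

0.1327 kg/m^3


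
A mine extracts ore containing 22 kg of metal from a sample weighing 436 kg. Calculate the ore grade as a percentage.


5.0459%

Ore grade = (metal mass / ore mass) * 100
= (22 / 436) * 100
= 0.0504587156 * 100
= 5.0459%


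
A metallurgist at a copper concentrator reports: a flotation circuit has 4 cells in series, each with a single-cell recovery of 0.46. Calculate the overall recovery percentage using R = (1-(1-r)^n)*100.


Complement of single-cell recovery:
1 - r = 1 - 0.46 = 0.54
Raise to power n:
(1 - r)^4 = 0.54^4 = 0.08503056
Overall recovery:
R = (1 - 0.08503056) * 100
= 91.4969%

91.4969%


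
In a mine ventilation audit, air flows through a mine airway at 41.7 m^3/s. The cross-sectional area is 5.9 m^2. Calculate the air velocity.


Velocity = flow rate / cross-sectional area
= 41.7 / 5.9
= 7.0678 m/s

7.0678 m/s


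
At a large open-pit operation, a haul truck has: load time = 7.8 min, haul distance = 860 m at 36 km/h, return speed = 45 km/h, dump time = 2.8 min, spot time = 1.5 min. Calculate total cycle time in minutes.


14.68 min

Convert haul speed to m/min: 36 * 1000/60 = 600 m/min
Haul time = 860 / 600 = 1.433333333 min
Convert return speed to m/min: 45 * 1000/60 = 750 m/min
Return time = 860 / 750 = 1.146666667 min
Total cycle time:
= 7.8 + 1.433333333 + 2.8 + 1.146666667 + 1.5
= 14.68 min


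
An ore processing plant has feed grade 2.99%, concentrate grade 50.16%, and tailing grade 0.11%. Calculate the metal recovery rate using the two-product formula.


Using the two-product formula:
R = 100 * c * (f - t) / (f * (c - t))
Numerator = 100 * 50.16 * (2.99 - 0.11)
= 100 * 50.16 * 2.88
= 14446.08
Denominator = 2.99 * (50.16 - 0.11)
= 2.99 * 50.05
= 149.6495
R = 14446.08 / 149.6495
= 96.5328%

96.5328%


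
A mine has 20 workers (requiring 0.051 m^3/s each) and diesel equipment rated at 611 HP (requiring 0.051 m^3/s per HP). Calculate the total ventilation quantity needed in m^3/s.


Airflow for workers:
Q_people = 20 * 0.051 = 1.02 m^3/s
Airflow for diesel equipment:
Q_diesel = 611 * 0.051 = 31.161 m^3/s
Total ventilation:
Q_total = 1.02 + 31.161
= 32.181 m^3/s

32.181 m^3/s


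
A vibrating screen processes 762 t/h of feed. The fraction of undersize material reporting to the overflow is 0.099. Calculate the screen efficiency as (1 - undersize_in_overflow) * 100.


90.1%

Screen efficiency = (1 - fraction of undersize in overflow) * 100
= (1 - 0.099) * 100
= 0.901 * 100
= 90.1%


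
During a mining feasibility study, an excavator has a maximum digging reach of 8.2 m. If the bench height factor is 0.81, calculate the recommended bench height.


Bench height = reach * factor
= 8.2 * 0.81
= 6.642 m

6.642 m


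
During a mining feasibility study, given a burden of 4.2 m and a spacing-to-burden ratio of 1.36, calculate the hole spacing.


5.712 m

Spacing = burden * ratio
= 4.2 * 1.36
= 5.712 m


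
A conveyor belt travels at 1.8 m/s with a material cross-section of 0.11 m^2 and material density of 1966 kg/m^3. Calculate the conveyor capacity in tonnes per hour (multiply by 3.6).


Volumetric flow = speed * area
= 1.8 * 0.11 = 0.198 m^3/s
Mass flow = volumetric * density
= 0.198 * 1966 = 389.268 kg/s
Convert to t/h: multiply by 3.6
Capacity = 389.268 * 3.6
= 1401.3648 t/h

1401.3648 t/h


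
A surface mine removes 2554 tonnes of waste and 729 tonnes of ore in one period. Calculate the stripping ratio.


3.5034

Stripping ratio = waste tonnage / ore tonnage
= 2554 / 729
= 3.5034


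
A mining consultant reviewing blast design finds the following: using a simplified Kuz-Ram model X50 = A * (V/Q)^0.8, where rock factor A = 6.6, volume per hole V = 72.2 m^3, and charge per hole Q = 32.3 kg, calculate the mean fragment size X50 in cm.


12.5606 cm

Compute V/Q:
V/Q = 72.2 / 32.3 = 2.235294118
Raise to the power 0.8:
(V/Q)^0.8 = 2.235294118^0.8 = 1.903126866
Multiply by A:
X50 = 6.6 * 1.903126866
= 12.5606 cm


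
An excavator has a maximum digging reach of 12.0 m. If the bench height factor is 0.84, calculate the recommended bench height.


10.08 m

Bench height = reach * factor
= 12.0 * 0.84
= 10.08 m


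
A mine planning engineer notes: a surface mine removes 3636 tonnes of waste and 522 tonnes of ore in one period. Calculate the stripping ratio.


Stripping ratio = waste tonnage / ore tonnage
= 3636 / 522
= 6.9655

6.9655


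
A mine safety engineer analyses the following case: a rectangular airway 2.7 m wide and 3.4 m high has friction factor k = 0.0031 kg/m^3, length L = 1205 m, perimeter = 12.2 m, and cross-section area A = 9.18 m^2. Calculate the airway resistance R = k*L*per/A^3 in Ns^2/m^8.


0.0589 Ns^2/m^8

Compute the numerator:
k * L * per = 0.0031 * 1205 * 12.2
= 45.5731
Compute the denominator:
A^3 = 9.18^3 = 773.620632
Resistance:
R = 45.5731 / 773.620632
= 0.0589 Ns^2/m^8


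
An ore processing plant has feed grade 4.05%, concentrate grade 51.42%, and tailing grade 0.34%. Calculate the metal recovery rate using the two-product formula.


Using the two-product formula:
R = 100 * c * (f - t) / (f * (c - t))
Numerator = 100 * 51.42 * (4.05 - 0.34)
= 100 * 51.42 * 3.71
= 19076.82
Denominator = 4.05 * (51.42 - 0.34)
= 4.05 * 51.08
= 206.874
R = 19076.82 / 206.874
= 92.2147%

92.2147%


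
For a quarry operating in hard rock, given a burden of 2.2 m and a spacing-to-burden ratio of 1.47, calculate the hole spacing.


Spacing = burden * ratio
= 2.2 * 1.47
= 3.234 m

3.234 m


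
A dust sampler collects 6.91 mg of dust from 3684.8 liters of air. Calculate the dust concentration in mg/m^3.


Convert liters to m^3: 1 m^3 = 1000 L
Concentration = mass / volume * 1000
= 6.91 / 3684.8 * 1000
= 0.001875271385 * 1000
= 1.8753 mg/m^3

1.8753 mg/m^3


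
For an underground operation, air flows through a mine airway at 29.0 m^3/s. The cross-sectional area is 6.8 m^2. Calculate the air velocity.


4.2647 m/s

Velocity = flow rate / cross-sectional area
= 29.0 / 6.8
= 4.2647 m/s


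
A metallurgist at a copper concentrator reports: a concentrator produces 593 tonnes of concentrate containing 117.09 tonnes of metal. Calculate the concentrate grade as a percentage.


Grade = (metal in concentrate / concentrate mass) * 100
= (117.09 / 593) * 100
= 0.1974536256 * 100
= 19.7454%

19.7454%


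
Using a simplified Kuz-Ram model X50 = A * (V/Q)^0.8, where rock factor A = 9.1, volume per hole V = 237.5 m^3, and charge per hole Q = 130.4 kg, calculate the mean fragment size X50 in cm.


14.7011 cm

Compute V/Q:
V/Q = 237.5 / 130.4 = 1.821319018
Raise to the power 0.8:
(V/Q)^0.8 = 1.821319018^0.8 = 1.615506903
Multiply by A:
X50 = 9.1 * 1.615506903
= 14.7011 cm


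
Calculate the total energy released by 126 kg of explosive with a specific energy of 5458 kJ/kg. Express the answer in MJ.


687.708 MJ

Energy = mass * specific_energy / 1000
= 126 * 5458 / 1000
= 687708 / 1000
= 687.708 MJ


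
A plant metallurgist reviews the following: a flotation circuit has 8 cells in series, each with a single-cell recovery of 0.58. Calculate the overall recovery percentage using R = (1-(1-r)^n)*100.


99.9032%

Complement of single-cell recovery:
1 - r = 1 - 0.58 = 0.42
Raise to power n:
(1 - r)^8 = 0.42^8 = 0.0009682651996
Overall recovery:
R = (1 - 0.0009682651996) * 100
= 99.9032%


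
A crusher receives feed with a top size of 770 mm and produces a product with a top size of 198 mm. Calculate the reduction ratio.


3.8889

Reduction ratio = feed size / product size
= 770 / 198
= 3.8889


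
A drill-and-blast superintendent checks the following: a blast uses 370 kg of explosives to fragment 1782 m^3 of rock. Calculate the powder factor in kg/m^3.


0.2076 kg/m^3

Powder factor = explosive mass / rock volume
= 370 / 1782
= 0.2076 kg/m^3


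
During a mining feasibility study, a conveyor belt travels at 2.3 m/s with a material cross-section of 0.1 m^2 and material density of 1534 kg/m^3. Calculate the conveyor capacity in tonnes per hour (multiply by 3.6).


Volumetric flow = speed * area
= 2.3 * 0.1 = 0.23 m^3/s
Mass flow = volumetric * density
= 0.23 * 1534 = 352.82 kg/s
Convert to t/h: multiply by 3.6
Capacity = 352.82 * 3.6
= 1270.152 t/h

1270.152 t/h


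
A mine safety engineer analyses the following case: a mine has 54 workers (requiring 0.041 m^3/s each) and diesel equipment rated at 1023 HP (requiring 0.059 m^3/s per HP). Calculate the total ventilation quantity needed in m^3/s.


62.571 m^3/s

Airflow for workers:
Q_people = 54 * 0.041 = 2.214 m^3/s
Airflow for diesel equipment:
Q_diesel = 1023 * 0.059 = 60.357 m^3/s
Total ventilation:
Q_total = 2.214 + 60.357
= 62.571 m^3/s


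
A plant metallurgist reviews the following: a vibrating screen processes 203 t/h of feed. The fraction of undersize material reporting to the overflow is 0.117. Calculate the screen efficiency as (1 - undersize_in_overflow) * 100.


88.3%

Screen efficiency = (1 - fraction of undersize in overflow) * 100
= (1 - 0.117) * 100
= 0.883 * 100
= 88.3%


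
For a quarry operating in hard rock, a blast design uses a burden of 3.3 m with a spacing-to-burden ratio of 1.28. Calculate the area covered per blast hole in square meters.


First, find the spacing:
Spacing = burden * ratio = 3.3 * 1.28
= 4.224 m
Then, calculate the area:
Area = burden * spacing = 3.3 * 4.224
= 13.9392 m^2

13.9392 m^2


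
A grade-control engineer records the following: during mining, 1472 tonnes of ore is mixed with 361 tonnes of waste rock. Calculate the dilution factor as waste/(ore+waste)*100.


Total material = ore + waste
= 1472 + 361 = 1833 tonnes
Dilution = waste / total * 100
= 361 / 1833 * 100
= 0.1969448991 * 100
= 19.6945%

19.6945%


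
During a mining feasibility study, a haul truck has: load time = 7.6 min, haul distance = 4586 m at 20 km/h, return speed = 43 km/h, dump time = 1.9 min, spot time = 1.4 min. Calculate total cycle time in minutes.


31.0571 min

Convert haul speed to m/min: 20 * 1000/60 = 333.3333333 m/min
Haul time = 4586 / 333.3333333 = 13.758 min
Convert return speed to m/min: 43 * 1000/60 = 716.6666667 m/min
Return time = 4586 / 716.6666667 = 6.399069767 min
Total cycle time:
= 7.6 + 13.758 + 1.9 + 6.399069767 + 1.4
= 31.0571 min


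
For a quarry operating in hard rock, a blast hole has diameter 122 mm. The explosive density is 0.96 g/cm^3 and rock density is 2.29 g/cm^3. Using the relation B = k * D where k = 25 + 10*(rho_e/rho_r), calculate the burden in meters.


3.5614 m

First, compute k:
rho_e / rho_r = 0.96 / 2.29 = 0.4192139738
k = 25 + 10 * 0.4192139738 = 29.19213974
Then, compute burden:
B = k * D / 1000 = 29.19213974 * 122 / 1000
= 3561.441048 / 1000
= 3.5614 m


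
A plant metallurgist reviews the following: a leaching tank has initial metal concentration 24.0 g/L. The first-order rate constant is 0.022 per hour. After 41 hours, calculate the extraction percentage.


Compute the exponent:
-k * t = -0.022 * 41 = -0.902
Remaining concentration:
C = 24.0 * exp(-0.902)
= 24.0 * 0.405757333
= 9.738175992 g/L
Extracted = 24.0 - 9.738175992 = 14.26182401 g/L
Extraction % = 14.26182401 / 24.0 * 100
= 59.4243%

59.4243%


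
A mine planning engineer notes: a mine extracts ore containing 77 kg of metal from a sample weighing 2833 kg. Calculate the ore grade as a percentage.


2.718%

Ore grade = (metal mass / ore mass) * 100
= (77 / 2833) * 100
= 0.0271796682 * 100
= 2.718%


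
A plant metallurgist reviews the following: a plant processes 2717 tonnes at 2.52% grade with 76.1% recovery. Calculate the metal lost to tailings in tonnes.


16.3639 tonnes

Total metal in feed:
= 2717 * 2.52 / 100 = 68.4684 tonnes
Metal recovered:
= 68.4684 * 76.1 / 100 = 52.1044524 tonnes
Metal lost to tailings:
= 68.4684 - 52.1044524
= 16.3639 tonnes


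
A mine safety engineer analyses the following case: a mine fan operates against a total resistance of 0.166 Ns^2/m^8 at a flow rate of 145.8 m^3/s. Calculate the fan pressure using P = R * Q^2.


3528.7682 Pa

Compute Q^2:
Q^2 = 145.8^2 = 21257.64
Compute pressure:
P = R * Q^2 = 0.166 * 21257.64
= 3528.7682 Pa


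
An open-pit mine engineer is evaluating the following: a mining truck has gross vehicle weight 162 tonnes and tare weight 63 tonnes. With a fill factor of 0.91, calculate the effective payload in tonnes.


Maximum payload = gross - tare
= 162 - 63 = 99 tonnes
Effective payload = max payload * fill factor
= 99 * 0.91
= 90.09 tonnes

90.09 tonnes


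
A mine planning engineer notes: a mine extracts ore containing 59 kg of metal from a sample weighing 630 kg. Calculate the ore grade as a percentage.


9.3651%

Ore grade = (metal mass / ore mass) * 100
= (59 / 630) * 100
= 0.09365079365 * 100
= 9.3651%


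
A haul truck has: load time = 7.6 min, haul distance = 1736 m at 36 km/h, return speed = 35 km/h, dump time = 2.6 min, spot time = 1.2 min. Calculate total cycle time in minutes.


Convert haul speed to m/min: 36 * 1000/60 = 600 m/min
Haul time = 1736 / 600 = 2.893333333 min
Convert return speed to m/min: 35 * 1000/60 = 583.3333333 m/min
Return time = 1736 / 583.3333333 = 2.976 min
Total cycle time:
= 7.6 + 2.893333333 + 2.6 + 2.976 + 1.2
= 17.2693 min

17.2693 min


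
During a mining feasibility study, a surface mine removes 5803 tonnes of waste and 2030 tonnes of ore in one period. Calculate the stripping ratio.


Stripping ratio = waste tonnage / ore tonnage
= 5803 / 2030
= 2.8586

2.8586


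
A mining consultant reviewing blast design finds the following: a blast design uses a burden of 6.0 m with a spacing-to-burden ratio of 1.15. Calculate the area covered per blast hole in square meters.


First, find the spacing:
Spacing = burden * ratio = 6.0 * 1.15
= 6.9 m
Then, calculate the area:
Area = burden * spacing = 6.0 * 6.9
= 41.4 m^2

41.4 m^2


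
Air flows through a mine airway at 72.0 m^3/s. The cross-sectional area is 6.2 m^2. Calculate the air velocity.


11.6129 m/s

Velocity = flow rate / cross-sectional area
= 72.0 / 6.2
= 11.6129 m/s


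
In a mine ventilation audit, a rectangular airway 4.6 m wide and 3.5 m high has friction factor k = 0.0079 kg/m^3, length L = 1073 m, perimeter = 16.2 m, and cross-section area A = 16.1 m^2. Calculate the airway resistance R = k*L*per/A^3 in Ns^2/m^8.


0.0329 Ns^2/m^8

Compute the numerator:
k * L * per = 0.0079 * 1073 * 16.2
= 137.32254
Compute the denominator:
A^3 = 16.1^3 = 4173.281
Resistance:
R = 137.32254 / 4173.281
= 0.0329 Ns^2/m^8


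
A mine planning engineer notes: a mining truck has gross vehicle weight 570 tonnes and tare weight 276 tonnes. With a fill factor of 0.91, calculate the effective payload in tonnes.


267.54 tonnes

Maximum payload = gross - tare
= 570 - 276 = 294 tonnes
Effective payload = max payload * fill factor
= 294 * 0.91
= 267.54 tonnes


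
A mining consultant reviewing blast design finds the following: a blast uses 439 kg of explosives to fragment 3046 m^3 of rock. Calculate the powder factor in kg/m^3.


0.1441 kg/m^3

Powder factor = explosive mass / rock volume
= 439 / 3046
= 0.1441 kg/m^3


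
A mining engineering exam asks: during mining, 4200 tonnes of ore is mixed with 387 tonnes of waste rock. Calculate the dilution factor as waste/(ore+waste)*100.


Total material = ore + waste
= 4200 + 387 = 4587 tonnes
Dilution = waste / total * 100
= 387 / 4587 * 100
= 0.08436886854 * 100
= 8.4369%

8.4369%


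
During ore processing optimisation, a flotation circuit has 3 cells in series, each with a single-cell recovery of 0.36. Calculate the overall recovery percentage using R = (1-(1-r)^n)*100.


73.7856%

Complement of single-cell recovery:
1 - r = 1 - 0.36 = 0.64
Raise to power n:
(1 - r)^3 = 0.64^3 = 0.262144
Overall recovery:
R = (1 - 0.262144) * 100
= 73.7856%


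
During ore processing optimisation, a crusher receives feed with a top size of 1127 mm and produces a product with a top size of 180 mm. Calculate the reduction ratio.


6.2611

Reduction ratio = feed size / product size
= 1127 / 180
= 6.2611


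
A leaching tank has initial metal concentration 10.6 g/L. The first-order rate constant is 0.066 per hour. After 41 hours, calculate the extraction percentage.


Compute the exponent:
-k * t = -0.066 * 41 = -2.706
Remaining concentration:
C = 10.6 * exp(-2.706)
= 10.6 * 0.06680348695
= 0.7081169616 g/L
Extracted = 10.6 - 0.7081169616 = 9.891883038 g/L
Extraction % = 9.891883038 / 10.6 * 100
= 93.3197%

93.3197%


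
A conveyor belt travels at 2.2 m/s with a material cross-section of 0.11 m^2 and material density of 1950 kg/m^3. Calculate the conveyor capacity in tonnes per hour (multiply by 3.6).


1698.84 t/h

Volumetric flow = speed * area
= 2.2 * 0.11 = 0.242 m^3/s
Mass flow = volumetric * density
= 0.242 * 1950 = 471.9 kg/s
Convert to t/h: multiply by 3.6
Capacity = 471.9 * 3.6
= 1698.84 t/h


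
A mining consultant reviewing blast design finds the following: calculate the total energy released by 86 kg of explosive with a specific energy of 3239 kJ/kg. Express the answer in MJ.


Energy = mass * specific_energy / 1000
= 86 * 3239 / 1000
= 278554 / 1000
= 278.554 MJ

278.554 MJ
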